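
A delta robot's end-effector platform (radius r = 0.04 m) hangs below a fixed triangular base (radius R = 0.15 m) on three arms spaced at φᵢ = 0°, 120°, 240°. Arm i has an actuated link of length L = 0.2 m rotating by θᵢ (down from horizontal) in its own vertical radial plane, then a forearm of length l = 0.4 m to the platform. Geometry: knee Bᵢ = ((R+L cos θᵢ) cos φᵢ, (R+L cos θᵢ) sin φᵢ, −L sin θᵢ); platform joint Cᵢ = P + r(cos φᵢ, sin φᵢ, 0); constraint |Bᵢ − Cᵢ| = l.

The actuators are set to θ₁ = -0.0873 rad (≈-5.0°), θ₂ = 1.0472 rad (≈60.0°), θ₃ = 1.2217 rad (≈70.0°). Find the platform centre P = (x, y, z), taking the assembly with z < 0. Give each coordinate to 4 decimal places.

(0.2121, 0.0364, -0.3689)

arm 1 at φ=0.0°: (R−r)+L cos θ1 = 0.3092;  S1 = (0.3092, 0.0000, 0.0174)
φ2=120.0°: virtual centre (-0.1050, 0.1819, -0.1732), radius l
φ3=240.0°: virtual centre (-0.0892, -0.1545, -0.1879), radius l
subtract pairs → two planes through P
linear system: -0.8285x+0.3637y = -0.0218−-0.3813z; -0.7969x+-0.3090y = -0.0288−-0.4107z
Cramer: x(z) = 0.0315-0.4895z;  y(z) = 0.0118-0.0668z
into |P−S₁|² = l²: 1.2441z² + 0.2354z + -0.0824 = 0;  Δ = 0.4657;  z = -0.3689 or 0.1796 → z<0 root = -0.3689
x = 0.2121, y = 0.0364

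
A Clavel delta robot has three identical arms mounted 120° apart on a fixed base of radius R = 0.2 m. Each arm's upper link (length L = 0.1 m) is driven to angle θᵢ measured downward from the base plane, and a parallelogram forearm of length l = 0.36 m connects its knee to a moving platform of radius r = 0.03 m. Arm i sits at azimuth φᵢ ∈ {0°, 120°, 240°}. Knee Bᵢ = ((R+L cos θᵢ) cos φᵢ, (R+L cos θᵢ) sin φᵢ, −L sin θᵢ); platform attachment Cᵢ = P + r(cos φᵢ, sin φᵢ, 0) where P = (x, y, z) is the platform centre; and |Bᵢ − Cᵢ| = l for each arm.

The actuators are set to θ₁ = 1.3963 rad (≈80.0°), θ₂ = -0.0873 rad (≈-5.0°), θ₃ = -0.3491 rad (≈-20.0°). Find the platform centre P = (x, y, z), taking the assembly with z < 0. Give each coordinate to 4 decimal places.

(-0.1371, -0.0128, -0.2539)

arm 1 at φ=0.0°: (R−r)+L cos θ1 = 0.1874;  O1 = (0.1874, 0.0000, -0.0985)
φ2=120.0°: virtual centre (-0.1348, 0.2335, 0.0087), radius l
φ3=240.0°: virtual centre (-0.1320, -0.2286, 0.0342), radius l
|O₂|²−|O₁|² = 0.0280;  |O₃|²−|O₁|² = 0.0260
linear system: -0.6443x+0.4670y = 0.0280−0.2144z; -0.6387x+-0.4572y = 0.0260−0.2654z
det = 0.5929;  x = -0.0421+0.3744z,  y = 0.0018+0.0574z
into |P−O₁|² = l²: 1.1435z² + 0.0254z + -0.0673 = 0;  Δ = 0.3082;  z = -0.2539 or 0.2317 → z<0 root = -0.2539
x = -0.1371, y = -0.0128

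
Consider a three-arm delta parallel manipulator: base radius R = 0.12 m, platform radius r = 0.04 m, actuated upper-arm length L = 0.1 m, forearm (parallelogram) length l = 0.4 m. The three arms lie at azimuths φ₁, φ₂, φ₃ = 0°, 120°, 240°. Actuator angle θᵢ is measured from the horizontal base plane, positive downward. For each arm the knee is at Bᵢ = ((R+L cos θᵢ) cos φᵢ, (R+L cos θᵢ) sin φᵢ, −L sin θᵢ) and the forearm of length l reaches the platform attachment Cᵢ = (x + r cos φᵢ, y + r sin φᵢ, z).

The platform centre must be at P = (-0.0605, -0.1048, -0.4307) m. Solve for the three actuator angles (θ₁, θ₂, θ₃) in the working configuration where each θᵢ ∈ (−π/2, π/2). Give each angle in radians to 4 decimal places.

φ1=0.0° → target in arm frame (-0.0605, -0.1048)
  e−x'=0.1405;  (l²−L²−(e−x')²−y'²−z²)/2L = -0.3311
  √(A²+B²)=0.4530;  θ1 = -1.2555+2.3904 ≈ 1.1350
rotate P by −φ2: (-0.0605, 0.1048, -0.4307)
  e−x'=0.1405;  (l²−L²−(e−x')²−y'²−z²)/2L = -0.3311
  γ=atan2(-0.4307,0.1405)=-1.2554;  ψ=arccos(-0.7309)=2.3905;  θ2=γ+ψ≈1.1350
arm 3 (φ=240.0°): x'=0.1210, y'=0.0000
  A cos θ + B sin θ = C:  -0.0410·cos θ + -0.4307·sin θ = -0.1859
  √(A²+B²)=0.4326;  θ3 = -1.6657+2.0150 ≈ 0.3493

θ₁ = 1.1350, θ₂ = 1.1350, θ₃ = 0.3493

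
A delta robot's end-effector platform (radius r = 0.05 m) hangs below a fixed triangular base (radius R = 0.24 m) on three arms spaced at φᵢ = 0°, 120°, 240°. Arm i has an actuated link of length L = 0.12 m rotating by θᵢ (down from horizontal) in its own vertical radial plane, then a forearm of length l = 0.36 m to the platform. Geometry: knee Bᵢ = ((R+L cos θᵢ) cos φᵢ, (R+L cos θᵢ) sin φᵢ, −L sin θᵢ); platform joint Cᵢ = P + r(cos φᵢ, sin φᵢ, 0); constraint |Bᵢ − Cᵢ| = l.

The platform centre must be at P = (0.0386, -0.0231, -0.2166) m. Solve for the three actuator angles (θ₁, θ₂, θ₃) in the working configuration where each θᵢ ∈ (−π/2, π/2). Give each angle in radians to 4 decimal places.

θ₁ = -0.1749, θ₂ = 0.6114, θ₃ = 0.2618

φ1=0.0° → target in arm frame (0.0386, -0.0231)
  A=0.1514, B=-0.2166, C=(l²−L²−A²−y'²−z²)/(2L)=0.1868
  θ1 = atan2(B,A) + arccos(C/0.2643) = -0.1749
rotate P by −φ2: (-0.0393, -0.0219, -0.2166)
  e−x'=0.2293;  (l²−L²−(e−x')²−y'²−z²)/2L = 0.0634
  γ=atan2(-0.2166,0.2293)=-0.7569;  ψ=arccos(0.2011)=1.3683;  θ2=γ+ψ≈0.6114
φ3=240.0° → target in arm frame (0.0007, 0.0450)
  e−x'=0.1893;  (l²−L²−(e−x')²−y'²−z²)/2L = 0.1268
  √(A²+B²)=0.2877;  θ3 = -0.8526+1.1144 ≈ 0.2618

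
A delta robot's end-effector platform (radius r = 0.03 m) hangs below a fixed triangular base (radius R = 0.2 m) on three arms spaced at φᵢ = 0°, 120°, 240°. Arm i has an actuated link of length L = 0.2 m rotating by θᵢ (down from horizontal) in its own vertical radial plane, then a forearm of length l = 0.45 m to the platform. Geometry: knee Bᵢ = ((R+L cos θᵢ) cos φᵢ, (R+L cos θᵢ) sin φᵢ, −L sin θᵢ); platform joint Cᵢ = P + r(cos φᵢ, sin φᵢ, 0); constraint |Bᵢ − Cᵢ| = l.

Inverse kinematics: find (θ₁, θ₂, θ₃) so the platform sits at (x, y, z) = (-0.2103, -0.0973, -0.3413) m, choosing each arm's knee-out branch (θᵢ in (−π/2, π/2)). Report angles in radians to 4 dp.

θ₁ = 1.3966, θ₂ = 0.6111, θ₃ = -0.2617

rotate P by −φ1: (-0.2103, -0.0973, -0.3413)
  A=0.3803, B=-0.3413, C=(l²−L²−A²−y'²−z²)/(2L)=-0.2702
  √(A²+B²)=0.5110;  θ1 = -0.7314+2.1280 ≈ 1.3966
arm 2 (φ=120.0°): x'=0.0209, y'=0.2308
  A=0.1491, B=-0.3413, C=(l²−L²−A²−y'²−z²)/(2L)=-0.0737
  √(A²+B²)=0.3725;  θ2 = -1.1589+1.7700 ≈ 0.6111
arm 3 (φ=240.0°): x'=0.1894, y'=-0.1335
  A=-0.0194, B=-0.3413, C=(l²−L²−A²−y'²−z²)/(2L)=0.0696
  √(A²+B²)=0.3419;  θ3 = -1.6276+1.3659 ≈ -0.2617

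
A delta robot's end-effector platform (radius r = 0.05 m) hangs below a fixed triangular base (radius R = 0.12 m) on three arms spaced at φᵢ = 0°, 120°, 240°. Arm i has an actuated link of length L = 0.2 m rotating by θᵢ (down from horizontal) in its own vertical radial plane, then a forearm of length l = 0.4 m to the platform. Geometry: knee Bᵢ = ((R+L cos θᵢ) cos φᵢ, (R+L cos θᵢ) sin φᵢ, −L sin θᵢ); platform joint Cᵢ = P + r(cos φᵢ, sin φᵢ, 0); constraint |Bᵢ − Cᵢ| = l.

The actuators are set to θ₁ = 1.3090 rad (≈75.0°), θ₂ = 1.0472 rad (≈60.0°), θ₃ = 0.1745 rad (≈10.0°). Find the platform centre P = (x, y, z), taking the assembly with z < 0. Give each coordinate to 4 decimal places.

S1 = (0.1218·cos0.0°, 0.1218·sin0.0°, -0.1932) = (0.1218, 0.0000, -0.1932)
φ2=120.0°: virtual centre (-0.0850, 0.1472, -0.1732), radius l
φ3=240.0°: virtual centre (-0.1335, -0.2312, -0.0347), radius l
eliminate P² terms by subtracting sphere 1 from 2 and 3
linear system: -0.4135x+0.2944y = 0.0068−0.0400z; -0.5105x+-0.4624y = 0.0203−0.3169z
Cramer: x(z) = -0.0267+0.3273z;  y(z) = -0.0145+0.3240z
into |P−S₁|² = l²: 1.2121z² + 0.2798z + -0.1004 = 0;  Δ = 0.5653;  z = -0.4255 or 0.1947 → z<0 root = -0.4255
x = -0.1660, y = -0.1524

(-0.1660, -0.1524, -0.4255)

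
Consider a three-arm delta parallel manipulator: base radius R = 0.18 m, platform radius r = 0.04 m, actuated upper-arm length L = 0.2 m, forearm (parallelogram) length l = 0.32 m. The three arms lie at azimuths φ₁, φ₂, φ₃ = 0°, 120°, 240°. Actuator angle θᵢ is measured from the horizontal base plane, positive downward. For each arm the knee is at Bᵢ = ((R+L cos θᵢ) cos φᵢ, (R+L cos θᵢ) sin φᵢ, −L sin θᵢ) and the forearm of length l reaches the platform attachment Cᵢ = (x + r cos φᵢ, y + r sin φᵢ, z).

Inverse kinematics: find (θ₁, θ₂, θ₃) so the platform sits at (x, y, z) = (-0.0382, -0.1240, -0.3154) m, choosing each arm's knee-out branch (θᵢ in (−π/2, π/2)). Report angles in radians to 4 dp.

rotate P by −φ1: (-0.0382, -0.1240, -0.3154)
  e−x'=0.1782;  (l²−L²−(e−x')²−y'²−z²)/2L = -0.2105
  γ=atan2(-0.3154,0.1782)=-1.0565;  ψ=arccos(-0.5811)=2.1909;  θ1=γ+ψ≈1.1344
arm 2 (φ=120.0°): x'=-0.0883, y'=0.0951
  A cos θ + B sin θ = C:  0.2283·cos θ + -0.3154·sin θ = -0.2456
  γ=atan2(-0.3154,0.2283)=-0.9443;  ψ=arccos(-0.6308)=2.2533;  θ2=γ+ψ≈1.3090
φ3=240.0° → target in arm frame (0.1265, 0.0289)
  A cos θ + B sin θ = C:  0.0135·cos θ + -0.3154·sin θ = -0.0952
  γ=atan2(-0.3154,0.0135)=-1.5280;  ψ=arccos(-0.3017)=1.8773;  θ3=γ+ψ≈0.3493

θ₁ = 1.1344, θ₂ = 1.3090, θ₃ = 0.3493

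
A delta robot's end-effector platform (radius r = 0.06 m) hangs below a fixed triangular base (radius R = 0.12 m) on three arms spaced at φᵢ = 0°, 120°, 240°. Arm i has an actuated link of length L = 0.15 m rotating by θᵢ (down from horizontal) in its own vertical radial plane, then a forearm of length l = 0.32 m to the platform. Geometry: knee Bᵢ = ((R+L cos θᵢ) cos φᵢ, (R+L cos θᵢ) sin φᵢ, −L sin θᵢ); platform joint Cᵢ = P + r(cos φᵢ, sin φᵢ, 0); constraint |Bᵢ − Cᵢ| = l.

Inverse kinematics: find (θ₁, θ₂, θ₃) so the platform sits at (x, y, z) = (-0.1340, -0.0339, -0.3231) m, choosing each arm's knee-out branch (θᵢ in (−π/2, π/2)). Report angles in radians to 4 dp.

θ₁ = 1.1347, θ₂ = 0.5239, θ₃ = 0.2619

φ1=0.0° → target in arm frame (-0.1340, -0.0339)
  e−x'=0.1940;  (l²−L²−(e−x')²−y'²−z²)/2L = -0.2109
  √(A²+B²)=0.3769;  θ1 = -1.0301+2.1648 ≈ 1.1347
φ2=120.0° → target in arm frame (0.0376, 0.1330)
  e−x'=0.0224;  (l²−L²−(e−x')²−y'²−z²)/2L = -0.1423
  γ=atan2(-0.3231,0.0224)=-1.5017;  ψ=arccos(-0.4393)=2.0256;  θ2=γ+ψ≈0.5239
arm 3 (φ=240.0°): x'=0.0964, y'=-0.0991
  A=-0.0364, B=-0.3231, C=(l²−L²−A²−y'²−z²)/(2L)=-0.1188
  θ3 = atan2(B,A) + arccos(C/0.3251) = 0.2619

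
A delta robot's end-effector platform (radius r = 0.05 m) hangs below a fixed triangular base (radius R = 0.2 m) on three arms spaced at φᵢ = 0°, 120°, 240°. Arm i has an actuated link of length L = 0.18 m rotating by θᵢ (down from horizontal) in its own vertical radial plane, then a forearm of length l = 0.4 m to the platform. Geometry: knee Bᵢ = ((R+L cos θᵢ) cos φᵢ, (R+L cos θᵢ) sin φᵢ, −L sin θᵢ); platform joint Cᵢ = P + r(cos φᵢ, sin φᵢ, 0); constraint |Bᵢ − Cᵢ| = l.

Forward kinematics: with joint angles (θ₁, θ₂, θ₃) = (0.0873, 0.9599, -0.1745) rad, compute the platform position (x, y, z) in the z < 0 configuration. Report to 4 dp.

O1 = (0.3293·cos0.0°, 0.3293·sin0.0°, -0.0157) = (0.3293, 0.0000, -0.0157)
φ2=120.0°: virtual centre (-0.1266, 0.2193, -0.1474), radius l
O3 = (0.3273·cos240.0°, 0.3273·sin240.0°, 0.0313) = (-0.1636, -0.2834, 0.0313)
subtract pairs → two planes through P
linear system: -0.9119x+0.4386y = -0.0228−-0.2635z; -0.9859x+-0.5668y = -0.0006−0.0939z
det = 0.9493;  x = 0.0139+-0.1140z,  y = -0.0231+0.3638z
quadratic in z: (1.1454)z²+(0.0865)z+(-0.0597)=0, √Δ=0.5303 → z ∈ {-0.2692, 0.1937}; z = -0.2692 (taking z<0)
x = 0.0446, y = -0.1211

(0.0446, -0.1211, -0.2692)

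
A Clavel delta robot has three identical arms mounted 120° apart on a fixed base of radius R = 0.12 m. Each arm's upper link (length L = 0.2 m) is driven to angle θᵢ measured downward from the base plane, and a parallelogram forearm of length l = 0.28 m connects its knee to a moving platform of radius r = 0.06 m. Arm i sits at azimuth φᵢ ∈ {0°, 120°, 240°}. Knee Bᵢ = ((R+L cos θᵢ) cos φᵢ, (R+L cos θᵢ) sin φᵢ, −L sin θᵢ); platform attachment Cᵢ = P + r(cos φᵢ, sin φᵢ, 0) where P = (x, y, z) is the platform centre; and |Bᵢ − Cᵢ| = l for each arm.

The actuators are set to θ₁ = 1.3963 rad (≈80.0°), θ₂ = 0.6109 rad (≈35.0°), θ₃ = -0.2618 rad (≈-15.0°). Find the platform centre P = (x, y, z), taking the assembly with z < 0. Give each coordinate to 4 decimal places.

(-0.1757, -0.0708, -0.1805)

φ1=0.0°: virtual centre (0.0947, 0.0000, -0.1970), radius l
S2 = (0.2238·cos120.0°, 0.2238·sin120.0°, -0.1147) = (-0.1119, 0.1938, -0.1147)
arm 3 at φ=240.0°: (R−r)+L cos θ3 = 0.2532;  S3 = (-0.1266, -0.2193, 0.0518)
eliminate P² terms by subtracting sphere 1 from 2 and 3
[-0.4133 0.3877 0.1645]·P = 0.0155;  [-0.4426 -0.4385 0.4975]·P = 0.0190
Cramer: x(z) = -0.0401+0.7510z;  y(z) = -0.0028+0.3763z
sphere 1 gives Az²+Bz+C=0 with A=1.7057, B=0.1892, C=-0.0214;  B²−4AC=0.1819;  roots -0.1805, 0.0695;  negative root z = -0.1805
x = -0.1757, y = -0.0708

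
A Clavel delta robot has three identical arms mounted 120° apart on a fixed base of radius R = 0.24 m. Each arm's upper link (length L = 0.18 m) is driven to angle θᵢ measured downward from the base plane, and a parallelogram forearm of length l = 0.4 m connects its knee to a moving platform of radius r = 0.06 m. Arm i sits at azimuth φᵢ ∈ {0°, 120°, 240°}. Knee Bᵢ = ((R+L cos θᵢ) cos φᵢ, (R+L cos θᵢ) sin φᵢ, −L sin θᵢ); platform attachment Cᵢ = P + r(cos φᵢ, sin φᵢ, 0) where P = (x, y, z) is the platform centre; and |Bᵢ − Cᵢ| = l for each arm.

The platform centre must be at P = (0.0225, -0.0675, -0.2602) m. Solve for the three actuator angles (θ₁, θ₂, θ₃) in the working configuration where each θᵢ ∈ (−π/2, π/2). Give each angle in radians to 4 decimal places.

θ₁ = 0.2617, θ₂ = 0.7853, θ₃ = 0.0876

rotate P by −φ1: (0.0225, -0.0675, -0.2602)
  A=0.1575, B=-0.2602, C=(l²−L²−A²−y'²−z²)/(2L)=0.0848
  γ=atan2(-0.2602,0.1575)=-1.0265;  ψ=arccos(0.2789)=1.2882;  θ1=γ+ψ≈0.2617
arm 2 (φ=120.0°): x'=-0.0697, y'=0.0143
  A cos θ + B sin θ = C:  0.2497·cos θ + -0.2602·sin θ = -0.0074
  θ2 = atan2(B,A) + arccos(C/0.3606) = 0.7853
arm 3 (φ=240.0°): x'=0.0472, y'=0.0532
  e−x'=0.1328;  (l²−L²−(e−x')²−y'²−z²)/2L = 0.1095
  γ=atan2(-0.2602,0.1328)=-1.0989;  ψ=arccos(0.3749)=1.1865;  θ3=γ+ψ≈0.0876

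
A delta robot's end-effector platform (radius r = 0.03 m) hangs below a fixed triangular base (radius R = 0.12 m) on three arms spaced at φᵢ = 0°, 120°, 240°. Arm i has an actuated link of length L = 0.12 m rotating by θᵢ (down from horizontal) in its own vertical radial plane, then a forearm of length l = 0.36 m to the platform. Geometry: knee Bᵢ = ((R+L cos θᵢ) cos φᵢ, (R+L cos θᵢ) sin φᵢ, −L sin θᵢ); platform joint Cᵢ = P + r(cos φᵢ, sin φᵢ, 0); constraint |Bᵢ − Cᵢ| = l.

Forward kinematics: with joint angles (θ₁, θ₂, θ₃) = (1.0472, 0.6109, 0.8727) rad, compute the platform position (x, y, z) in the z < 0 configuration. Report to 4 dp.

(-0.0487, 0.0347, -0.4021)

φ1=0.0°: virtual centre (0.1500, 0.0000, -0.1039), radius l
φ2=120.0°: virtual centre (-0.0941, 0.1631, -0.0688), radius l
arm 3 at φ=240.0°: (R−r)+L cos θ3 = 0.1671;  O3 = (-0.0836, -0.1447, -0.0919)
eliminate P² terms by subtracting sphere 1 from 2 and 3
linear system: -0.4883x+0.3261y = 0.0069−0.0702z; -0.4671x+-0.2895y = 0.0031−0.0240z
Cramer: x(z) = -0.0102+0.0958z;  y(z) = 0.0058-0.0717z
into |P−O₁|² = l²: 1.0143z² + 0.1763z + -0.0931 = 0;  Δ = 0.4088;  z = -0.4021 or 0.2283 → z<0 root = -0.4021
x = -0.0487, y = 0.0347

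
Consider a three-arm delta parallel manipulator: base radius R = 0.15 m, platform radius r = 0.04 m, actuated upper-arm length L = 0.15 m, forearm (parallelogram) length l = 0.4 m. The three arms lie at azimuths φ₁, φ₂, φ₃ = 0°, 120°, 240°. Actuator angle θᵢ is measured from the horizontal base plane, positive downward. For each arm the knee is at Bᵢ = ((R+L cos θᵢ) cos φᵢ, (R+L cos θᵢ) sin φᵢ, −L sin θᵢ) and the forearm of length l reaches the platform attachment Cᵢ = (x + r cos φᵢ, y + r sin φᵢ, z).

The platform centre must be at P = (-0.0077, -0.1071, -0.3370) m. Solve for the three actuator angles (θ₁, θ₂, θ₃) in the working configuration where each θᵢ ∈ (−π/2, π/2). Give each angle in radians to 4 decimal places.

rotate P by −φ1: (-0.0077, -0.1071, -0.3370)
  A cos θ + B sin θ = C:  0.1177·cos θ + -0.3370·sin θ = -0.0046
  γ=atan2(-0.3370,0.1177)=-1.2348;  ψ=arccos(-0.0130)=1.5838;  θ1=γ+ψ≈0.3490
φ2=120.0° → target in arm frame (-0.0889, 0.0602)
  A=0.1989, B=-0.3370, C=(l²−L²−A²−y'²−z²)/(2L)=-0.0642
  √(A²+B²)=0.3913;  θ2 = -1.0376+1.7356 ≈ 0.6980
φ3=240.0° → target in arm frame (0.0966, 0.0469)
  A cos θ + B sin θ = C:  0.0134·cos θ + -0.3370·sin θ = 0.0718
  √(A²+B²)=0.3373;  θ3 = -1.5311+1.3561 ≈ -0.1749

θ₁ = 0.3490, θ₂ = 0.6980, θ₃ = -0.1749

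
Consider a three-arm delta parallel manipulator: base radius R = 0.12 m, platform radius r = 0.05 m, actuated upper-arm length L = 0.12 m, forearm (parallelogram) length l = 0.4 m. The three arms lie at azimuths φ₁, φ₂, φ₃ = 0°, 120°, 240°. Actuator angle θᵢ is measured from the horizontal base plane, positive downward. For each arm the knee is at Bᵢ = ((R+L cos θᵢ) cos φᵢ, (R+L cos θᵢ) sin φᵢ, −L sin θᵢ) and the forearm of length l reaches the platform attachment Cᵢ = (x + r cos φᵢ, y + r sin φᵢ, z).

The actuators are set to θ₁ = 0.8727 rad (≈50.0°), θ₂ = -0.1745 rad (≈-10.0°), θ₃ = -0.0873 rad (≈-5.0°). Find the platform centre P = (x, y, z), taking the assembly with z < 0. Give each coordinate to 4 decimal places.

(-0.1646, 0.0109, -0.3424)

S1 = (0.1471·cos0.0°, 0.1471·sin0.0°, -0.0919) = (0.1471, 0.0000, -0.0919)
S2 = (0.1882·cos120.0°, 0.1882·sin120.0°, 0.0208) = (-0.0941, 0.1630, 0.0208)
S3 = (0.1895·cos240.0°, 0.1895·sin240.0°, 0.0105) = (-0.0948, -0.1641, 0.0105)
|S₂|²−|S₁|² = 0.0057;  |S₃|²−|S₁|² = 0.0059
plane₁₂: -0.4824x+0.3259y+0.2255z = 0.0057
Cramer: x(z) = -0.0121+0.4454z;  y(z) = -0.0003-0.0326z
into |P−S₁|² = l²: 1.1995z² + 0.0420z + -0.1262 = 0;  Δ = 0.6072;  z = -0.3424 or 0.3073 → z<0 root = -0.3424
x = -0.1646, y = 0.0109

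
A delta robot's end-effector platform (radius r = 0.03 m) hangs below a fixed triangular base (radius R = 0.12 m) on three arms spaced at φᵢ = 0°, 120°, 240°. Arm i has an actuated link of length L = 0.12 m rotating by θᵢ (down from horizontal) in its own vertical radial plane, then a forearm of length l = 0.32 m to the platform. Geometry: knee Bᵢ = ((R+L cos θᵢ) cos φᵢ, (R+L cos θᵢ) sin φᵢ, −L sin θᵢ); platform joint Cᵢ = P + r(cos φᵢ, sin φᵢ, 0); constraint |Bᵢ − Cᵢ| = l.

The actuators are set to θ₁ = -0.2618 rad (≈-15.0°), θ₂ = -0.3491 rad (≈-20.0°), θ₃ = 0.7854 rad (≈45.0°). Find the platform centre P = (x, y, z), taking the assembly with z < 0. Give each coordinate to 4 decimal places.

(0.0497, 0.0985, -0.2303)

φ1=0.0°: virtual centre (0.2059, 0.0000, 0.0311), radius l
arm 2 at φ=120.0°: e+L cos θ2 = 0.2028;  centre 2 = (-0.1014, 0.1756, 0.0410)
φ3=240.0°: virtual centre (-0.0874, -0.1514, -0.0849), radius l
subtract pairs → two planes through P
[-0.6146 0.3512 0.0200]·P = -0.0006;  [-0.5867 -0.3029 -0.2318]·P = -0.0056
Cramer: x(z) = 0.0054-0.1922z;  y(z) = 0.0079-0.3932z
sphere 1 gives Az²+Bz+C=0 with A=1.1915, B=0.0087, C=-0.0612;  B²−4AC=0.2917;  roots -0.2303, 0.2230;  negative root z = -0.2303
x = 0.0497, y = 0.0985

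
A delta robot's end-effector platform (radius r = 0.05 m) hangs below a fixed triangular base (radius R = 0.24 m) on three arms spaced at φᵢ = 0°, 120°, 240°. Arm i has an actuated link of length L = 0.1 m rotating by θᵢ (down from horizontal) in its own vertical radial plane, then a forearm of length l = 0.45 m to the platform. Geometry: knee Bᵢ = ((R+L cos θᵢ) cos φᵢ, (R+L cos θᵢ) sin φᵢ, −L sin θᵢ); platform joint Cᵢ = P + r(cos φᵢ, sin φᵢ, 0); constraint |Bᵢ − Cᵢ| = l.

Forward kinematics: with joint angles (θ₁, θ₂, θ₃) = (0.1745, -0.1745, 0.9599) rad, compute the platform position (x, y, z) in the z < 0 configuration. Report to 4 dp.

φ1=0.0°: virtual centre (0.2885, 0.0000, -0.0174), radius l
arm 2 at φ=120.0°: (R−r)+L cos θ2 = 0.2885;  centre 2 = (-0.1442, 0.2498, 0.0174)
arm 3 at φ=240.0°: (R−r)+L cos θ3 = 0.2474;  centre 3 = (-0.1237, -0.2142, -0.0819)
eliminate P² terms by subtracting sphere 1 from 2 and 3
plane₁₂: -0.8654x+0.4997y+0.0694z = 0.0000
det = 0.7827;  x = 0.0100+-0.0444z,  y = 0.0173+-0.2159z
sphere 1 gives Az²+Bz+C=0 with A=1.0486, B=0.0520, C=-0.1243;  B²−4AC=0.5242;  roots -0.3700, 0.3204;  negative root z = -0.3700
x = 0.0264, y = 0.0972

(0.0264, 0.0972, -0.3700)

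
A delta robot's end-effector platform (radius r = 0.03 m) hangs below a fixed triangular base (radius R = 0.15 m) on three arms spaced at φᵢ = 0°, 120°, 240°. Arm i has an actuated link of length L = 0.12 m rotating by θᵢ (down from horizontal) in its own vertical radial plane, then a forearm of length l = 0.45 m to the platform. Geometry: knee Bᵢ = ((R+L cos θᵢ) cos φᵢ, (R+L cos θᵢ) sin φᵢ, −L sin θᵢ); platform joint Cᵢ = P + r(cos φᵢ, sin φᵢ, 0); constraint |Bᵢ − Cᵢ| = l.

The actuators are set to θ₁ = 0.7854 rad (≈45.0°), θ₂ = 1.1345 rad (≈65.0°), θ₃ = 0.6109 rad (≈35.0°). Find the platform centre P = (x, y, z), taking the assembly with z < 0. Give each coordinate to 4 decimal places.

(0.0156, -0.0757, -0.4861)

S1 = (0.2049·cos0.0°, 0.2049·sin0.0°, -0.0849) = (0.2049, 0.0000, -0.0849)
φ2=120.0°: virtual centre (-0.0854, 0.1478, -0.1088), radius l
arm 3 at φ=240.0°: e+L cos θ3 = 0.2183;  S3 = (-0.1091, -0.1890, -0.0688)
|S₂|²−|S₁|² = -0.0082;  |S₃|²−|S₁|² = 0.0032
plane₁₂: -0.5804x+0.2957y+-0.0478z = -0.0082
Cramer: x(z) = 0.0053-0.0212z;  y(z) = -0.0173+0.1200z
quadratic in z: (1.0149)z²+(0.1740)z+(-0.1552)=0, √Δ=0.8125 → z ∈ {-0.4861, 0.3146}; z = -0.4861 (taking z<0)
x = 0.0156, y = -0.0757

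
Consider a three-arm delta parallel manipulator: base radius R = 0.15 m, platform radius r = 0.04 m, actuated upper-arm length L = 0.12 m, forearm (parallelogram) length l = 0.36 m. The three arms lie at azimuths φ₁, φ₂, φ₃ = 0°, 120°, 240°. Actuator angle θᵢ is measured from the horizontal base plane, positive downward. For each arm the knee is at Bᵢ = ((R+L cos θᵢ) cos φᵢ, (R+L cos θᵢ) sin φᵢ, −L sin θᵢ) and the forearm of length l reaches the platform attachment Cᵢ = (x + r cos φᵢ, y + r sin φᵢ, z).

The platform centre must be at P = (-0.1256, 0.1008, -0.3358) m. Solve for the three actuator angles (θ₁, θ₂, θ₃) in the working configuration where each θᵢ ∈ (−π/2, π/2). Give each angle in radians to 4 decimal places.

θ₁ = 1.3092, θ₂ = -0.0871, θ₃ = 0.8726

arm 1 (φ=0.0°): x'=-0.1256, y'=0.1008
  e−x'=0.2356;  (l²−L²−(e−x')²−y'²−z²)/2L = -0.2635
  γ=atan2(-0.3358,0.2356)=-0.9590;  ψ=arccos(-0.6423)=2.2682;  θ1=γ+ψ≈1.3092
φ2=120.0° → target in arm frame (0.1501, 0.0584)
  A=-0.0401, B=-0.3358, C=(l²−L²−A²−y'²−z²)/(2L)=-0.0107
  θ2 = atan2(B,A) + arccos(C/0.3382) = -0.0871
φ3=240.0° → target in arm frame (-0.0245, -0.1592)
  A cos θ + B sin θ = C:  0.1345·cos θ + -0.3358·sin θ = -0.1708
  √(A²+B²)=0.3617;  θ3 = -1.1898+2.0625 ≈ 0.8726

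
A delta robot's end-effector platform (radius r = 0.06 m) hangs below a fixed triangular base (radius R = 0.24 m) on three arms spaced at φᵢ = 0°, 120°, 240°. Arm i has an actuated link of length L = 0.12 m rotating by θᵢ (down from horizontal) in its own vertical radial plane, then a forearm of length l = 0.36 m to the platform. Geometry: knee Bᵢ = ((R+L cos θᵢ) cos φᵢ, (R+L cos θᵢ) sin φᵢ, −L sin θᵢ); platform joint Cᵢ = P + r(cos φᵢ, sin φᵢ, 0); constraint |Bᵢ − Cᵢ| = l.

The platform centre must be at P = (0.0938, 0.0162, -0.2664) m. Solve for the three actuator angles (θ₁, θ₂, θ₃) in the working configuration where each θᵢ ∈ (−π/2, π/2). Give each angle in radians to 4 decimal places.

θ₁ = -0.2619, θ₂ = 0.7851, θ₃ = 0.9594

φ1=0.0° → target in arm frame (0.0938, 0.0162)
  A=0.0862, B=-0.2664, C=(l²−L²−A²−y'²−z²)/(2L)=0.1522
  √(A²+B²)=0.2800;  θ1 = -1.2579+0.9959 ≈ -0.2619
φ2=120.0° → target in arm frame (-0.0329, -0.0893)
  A=0.2129, B=-0.2664, C=(l²−L²−A²−y'²−z²)/(2L)=-0.0378
  γ=atan2(-0.2664,0.2129)=-0.8966;  ψ=arccos(-0.1107)=1.6818;  θ2=γ+ψ≈0.7851
rotate P by −φ3: (-0.0609, 0.0731, -0.2664)
  A cos θ + B sin θ = C:  0.2409·cos θ + -0.2664·sin θ = -0.0799
  θ3 = atan2(B,A) + arccos(C/0.3592) = 0.9594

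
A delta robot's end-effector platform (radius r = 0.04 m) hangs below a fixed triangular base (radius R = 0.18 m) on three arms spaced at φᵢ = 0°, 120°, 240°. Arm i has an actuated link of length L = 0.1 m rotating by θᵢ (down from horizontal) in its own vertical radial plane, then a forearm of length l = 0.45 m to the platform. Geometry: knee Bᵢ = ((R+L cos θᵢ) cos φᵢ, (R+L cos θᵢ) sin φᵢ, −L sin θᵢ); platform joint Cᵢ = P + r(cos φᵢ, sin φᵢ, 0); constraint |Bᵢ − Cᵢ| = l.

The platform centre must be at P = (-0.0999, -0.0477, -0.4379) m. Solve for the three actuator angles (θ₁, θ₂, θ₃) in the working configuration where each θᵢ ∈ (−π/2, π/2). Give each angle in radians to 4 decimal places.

θ₁ = 1.1343, θ₂ = 0.6106, θ₃ = 0.1740

rotate P by −φ1: (-0.0999, -0.0477, -0.4379)
  A=0.2399, B=-0.4379, C=(l²−L²−A²−y'²−z²)/(2L)=-0.2954
  θ1 = atan2(B,A) + arccos(C/0.4993) = 1.1343
φ2=120.0° → target in arm frame (0.0086, 0.1104)
  A=0.1314, B=-0.4379, C=(l²−L²−A²−y'²−z²)/(2L)=-0.1435
  √(A²+B²)=0.4572;  θ2 = -1.2794+1.8900 ≈ 0.6106
arm 3 (φ=240.0°): x'=0.0913, y'=-0.0627
  A cos θ + B sin θ = C:  0.0487·cos θ + -0.4379·sin θ = -0.0278
  γ=atan2(-0.4379,0.0487)=-1.4599;  ψ=arccos(-0.0631)=1.6339;  θ3=γ+ψ≈0.1740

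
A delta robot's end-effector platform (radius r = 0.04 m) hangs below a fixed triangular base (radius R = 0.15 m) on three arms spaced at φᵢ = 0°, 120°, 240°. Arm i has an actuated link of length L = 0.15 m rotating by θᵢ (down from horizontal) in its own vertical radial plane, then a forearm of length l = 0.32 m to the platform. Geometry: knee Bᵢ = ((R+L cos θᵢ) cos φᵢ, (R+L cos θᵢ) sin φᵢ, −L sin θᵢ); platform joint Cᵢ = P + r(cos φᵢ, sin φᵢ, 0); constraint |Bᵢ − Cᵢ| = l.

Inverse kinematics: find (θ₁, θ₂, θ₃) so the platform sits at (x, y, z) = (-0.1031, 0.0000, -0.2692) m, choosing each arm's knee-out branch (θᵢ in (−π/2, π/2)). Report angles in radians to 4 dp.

θ₁ = 1.0473, θ₂ = 0.2617, θ₃ = 0.2617

φ1=0.0° → target in arm frame (-0.1031, 0.0000)
  A cos θ + B sin θ = C:  0.2131·cos θ + -0.2692·sin θ = -0.1266
  θ1 = atan2(B,A) + arccos(C/0.3433) = 1.0473
rotate P by −φ2: (0.0515, 0.0893, -0.2692)
  A cos θ + B sin θ = C:  0.0585·cos θ + -0.2692·sin θ = -0.0132
  θ2 = atan2(B,A) + arccos(C/0.2755) = 0.2617
rotate P by −φ3: (0.0516, -0.0893, -0.2692)
  A=0.0584, B=-0.2692, C=(l²−L²−A²−y'²−z²)/(2L)=-0.0132
  θ3 = atan2(B,A) + arccos(C/0.2755) = 0.2617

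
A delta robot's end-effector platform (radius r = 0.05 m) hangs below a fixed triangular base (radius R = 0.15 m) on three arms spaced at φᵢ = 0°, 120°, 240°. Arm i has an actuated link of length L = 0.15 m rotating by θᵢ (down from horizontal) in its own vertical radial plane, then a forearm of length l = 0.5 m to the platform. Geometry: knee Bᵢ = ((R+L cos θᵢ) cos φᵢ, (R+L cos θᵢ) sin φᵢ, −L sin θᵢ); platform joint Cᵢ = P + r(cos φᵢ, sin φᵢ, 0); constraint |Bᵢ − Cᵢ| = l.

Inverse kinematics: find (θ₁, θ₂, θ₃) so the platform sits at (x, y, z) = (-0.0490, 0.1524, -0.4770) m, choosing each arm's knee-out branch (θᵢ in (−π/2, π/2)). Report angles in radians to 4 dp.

arm 1 (φ=0.0°): x'=-0.0490, y'=0.1524
  A cos θ + B sin θ = C:  0.1490·cos θ + -0.4770·sin θ = -0.1515
  √(A²+B²)=0.4997;  θ1 = -1.2680+1.8788 ≈ 0.6108
rotate P by −φ2: (0.1565, -0.0338, -0.4770)
  A cos θ + B sin θ = C:  -0.0565·cos θ + -0.4770·sin θ = -0.0145
  γ=atan2(-0.4770,-0.0565)=-1.6887;  ψ=arccos(-0.0303)=1.6011;  θ2=γ+ψ≈-0.0876
arm 3 (φ=240.0°): x'=-0.1075, y'=-0.1186
  e−x'=0.2075;  (l²−L²−(e−x')²−y'²−z²)/2L = -0.1905
  γ=atan2(-0.4770,0.2075)=-1.1605;  ψ=arccos(-0.3662)=1.9458;  θ3=γ+ψ≈0.7853

θ₁ = 0.6108, θ₂ = -0.0876, θ₃ = 0.7853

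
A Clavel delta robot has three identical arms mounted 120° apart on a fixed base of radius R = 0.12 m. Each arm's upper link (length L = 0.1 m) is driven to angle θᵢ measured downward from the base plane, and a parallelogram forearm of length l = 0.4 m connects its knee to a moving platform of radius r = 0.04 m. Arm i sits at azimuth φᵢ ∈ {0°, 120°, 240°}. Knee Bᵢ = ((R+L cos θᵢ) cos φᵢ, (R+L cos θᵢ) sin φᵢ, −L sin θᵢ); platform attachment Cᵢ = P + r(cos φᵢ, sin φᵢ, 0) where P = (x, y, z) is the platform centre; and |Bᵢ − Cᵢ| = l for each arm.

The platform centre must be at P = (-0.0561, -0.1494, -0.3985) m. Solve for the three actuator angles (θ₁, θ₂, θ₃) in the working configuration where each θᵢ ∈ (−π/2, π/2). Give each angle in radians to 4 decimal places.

θ₁ = 0.9595, θ₂ = 1.1341, θ₃ = -0.0001

φ1=0.0° → target in arm frame (-0.0561, -0.1494)
  A cos θ + B sin θ = C:  0.1361·cos θ + -0.3985·sin θ = -0.2482
  θ1 = atan2(B,A) + arccos(C/0.4211) = 0.9595
φ2=120.0° → target in arm frame (-0.1013, 0.1233)
  A cos θ + B sin θ = C:  0.1813·cos θ + -0.3985·sin θ = -0.2844
  √(A²+B²)=0.4378;  θ2 = -1.1438+2.2779 ≈ 1.1341
rotate P by −φ3: (0.1574, 0.0261, -0.3985)
  A=-0.0774, B=-0.3985, C=(l²−L²−A²−y'²−z²)/(2L)=-0.0774
  γ=atan2(-0.3985,-0.0774)=-1.7627;  ψ=arccos(-0.1907)=1.7626;  θ3=γ+ψ≈-0.0001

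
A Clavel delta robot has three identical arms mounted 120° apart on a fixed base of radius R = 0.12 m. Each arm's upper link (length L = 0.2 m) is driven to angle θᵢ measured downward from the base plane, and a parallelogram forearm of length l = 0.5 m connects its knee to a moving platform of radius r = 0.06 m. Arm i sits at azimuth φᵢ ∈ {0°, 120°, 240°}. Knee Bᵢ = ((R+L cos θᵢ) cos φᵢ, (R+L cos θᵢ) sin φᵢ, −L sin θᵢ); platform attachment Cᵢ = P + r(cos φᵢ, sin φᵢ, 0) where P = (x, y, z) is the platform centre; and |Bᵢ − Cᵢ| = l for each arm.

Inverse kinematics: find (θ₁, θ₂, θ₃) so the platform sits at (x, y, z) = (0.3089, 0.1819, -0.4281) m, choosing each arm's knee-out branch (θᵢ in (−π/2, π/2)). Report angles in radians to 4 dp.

φ1=0.0° → target in arm frame (0.3089, 0.1819)
  A cos θ + B sin θ = C:  -0.2489·cos θ + -0.4281·sin θ = -0.1708
  γ=atan2(-0.4281,-0.2489)=-2.0974;  ψ=arccos(-0.3449)=1.9229;  θ1=γ+ψ≈-0.1746
arm 2 (φ=120.0°): x'=0.0031, y'=-0.3585
  e−x'=0.0569;  (l²−L²−(e−x')²−y'²−z²)/2L = -0.2625
  γ=atan2(-0.4281,0.0569)=-1.4386;  ψ=arccos(-0.6079)=2.2242;  θ2=γ+ψ≈0.7856
rotate P by −φ3: (-0.3120, 0.1766, -0.4281)
  A cos θ + B sin θ = C:  0.3720·cos θ + -0.4281·sin θ = -0.3570
  θ3 = atan2(B,A) + arccos(C/0.5671) = 1.3963

θ₁ = -0.1746, θ₂ = 0.7856, θ₃ = 1.3963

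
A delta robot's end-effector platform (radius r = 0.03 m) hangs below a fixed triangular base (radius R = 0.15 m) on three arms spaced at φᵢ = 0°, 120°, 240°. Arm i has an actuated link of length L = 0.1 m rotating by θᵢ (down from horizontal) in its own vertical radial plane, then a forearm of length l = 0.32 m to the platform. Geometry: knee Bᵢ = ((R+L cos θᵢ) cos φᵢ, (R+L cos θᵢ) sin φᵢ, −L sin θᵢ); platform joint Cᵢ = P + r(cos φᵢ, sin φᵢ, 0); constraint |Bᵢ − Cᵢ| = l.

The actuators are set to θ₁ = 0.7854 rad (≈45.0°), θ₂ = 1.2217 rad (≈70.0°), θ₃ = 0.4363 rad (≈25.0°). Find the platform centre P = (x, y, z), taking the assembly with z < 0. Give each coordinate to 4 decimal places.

O1 = (0.1907·cos0.0°, 0.1907·sin0.0°, -0.0707) = (0.1907, 0.0000, -0.0707)
O2 = (0.1542·cos120.0°, 0.1542·sin120.0°, -0.0940) = (-0.0771, 0.1335, -0.0940)
O3 = (0.2106·cos240.0°, 0.2106·sin240.0°, -0.0423) = (-0.1053, -0.1824, -0.0423)
|O₂|²−|O₁|² = -0.0088;  |O₃|²−|O₁|² = 0.0048
linear system: -0.5356x+0.2671y = -0.0088−-0.0465z; -0.5921x+-0.3648y = 0.0048−0.0569z
Cramer: x(z) = 0.0054-0.0050z;  y(z) = -0.0219+0.1641z
quadratic in z: (1.0270)z²+(0.1361)z+(-0.0626)=0, √Δ=0.5250 → z ∈ {-0.3219, 0.1894}; z = -0.3219 (taking z<0)
x = 0.0070, y = -0.0747

(0.0070, -0.0747, -0.3219)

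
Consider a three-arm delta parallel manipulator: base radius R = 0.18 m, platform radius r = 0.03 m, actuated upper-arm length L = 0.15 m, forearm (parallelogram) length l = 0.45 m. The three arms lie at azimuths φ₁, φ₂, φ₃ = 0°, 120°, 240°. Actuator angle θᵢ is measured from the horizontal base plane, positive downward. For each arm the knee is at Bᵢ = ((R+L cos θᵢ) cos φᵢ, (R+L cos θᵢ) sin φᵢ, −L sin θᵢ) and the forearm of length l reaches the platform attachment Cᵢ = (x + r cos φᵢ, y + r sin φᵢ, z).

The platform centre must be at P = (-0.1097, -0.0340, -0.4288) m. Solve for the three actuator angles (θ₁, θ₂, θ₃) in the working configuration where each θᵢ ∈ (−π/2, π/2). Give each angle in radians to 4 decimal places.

rotate P by −φ1: (-0.1097, -0.0340, -0.4288)
  e−x'=0.2597;  (l²−L²−(e−x')²−y'²−z²)/2L = -0.2416
  γ=atan2(-0.4288,0.2597)=-1.0262;  ψ=arccos(-0.4819)=2.0736;  θ1=γ+ψ≈1.0473
arm 2 (φ=120.0°): x'=0.0254, y'=0.1120
  A cos θ + B sin θ = C:  0.1246·cos θ + -0.4288·sin θ = -0.1065
  γ=atan2(-0.4288,0.1246)=-1.2880;  ψ=arccos(-0.2384)=1.8115;  θ2=γ+ψ≈0.5235
rotate P by −φ3: (0.0843, -0.0780, -0.4288)
  A=0.0657, B=-0.4288, C=(l²−L²−A²−y'²−z²)/(2L)=-0.0476
  θ3 = atan2(B,A) + arccos(C/0.4338) = 0.2619

θ₁ = 1.0473, θ₂ = 0.5235, θ₃ = 0.2619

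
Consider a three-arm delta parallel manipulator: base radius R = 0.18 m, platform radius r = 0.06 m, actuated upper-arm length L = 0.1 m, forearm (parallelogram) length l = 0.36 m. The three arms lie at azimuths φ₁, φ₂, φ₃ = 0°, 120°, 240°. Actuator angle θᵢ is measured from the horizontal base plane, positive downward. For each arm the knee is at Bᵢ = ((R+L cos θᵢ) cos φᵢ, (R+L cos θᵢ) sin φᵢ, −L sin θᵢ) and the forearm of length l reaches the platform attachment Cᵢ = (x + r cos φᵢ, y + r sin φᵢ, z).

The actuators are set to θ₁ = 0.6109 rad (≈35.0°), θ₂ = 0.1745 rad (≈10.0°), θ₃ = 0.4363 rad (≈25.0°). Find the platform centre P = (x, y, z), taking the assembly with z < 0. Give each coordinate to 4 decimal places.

arm 1 at φ=0.0°: e+L cos θ1 = 0.2019;  O1 = (0.2019, 0.0000, -0.0574)
φ2=120.0°: virtual centre (-0.1092, 0.1892, -0.0174), radius l
O3 = (0.2106·cos240.0°, 0.2106·sin240.0°, -0.0423) = (-0.1053, -0.1824, -0.0423)
eliminate P² terms by subtracting sphere 1 from 2 and 3
linear system: -0.6223x+0.3784y = 0.0040−0.0800z; -0.6145x+-0.3648y = 0.0021−0.0302z
det = 0.4596;  x = -0.0049+0.0884z,  y = 0.0025+-0.0661z
quadratic in z: (1.0122)z²+(0.0778)z+(-0.0835)=0, √Δ=0.5868 → z ∈ {-0.3283, 0.2514}; z = -0.3283 (taking z<0)
x = -0.0339, y = 0.0242

(-0.0339, 0.0242, -0.3283)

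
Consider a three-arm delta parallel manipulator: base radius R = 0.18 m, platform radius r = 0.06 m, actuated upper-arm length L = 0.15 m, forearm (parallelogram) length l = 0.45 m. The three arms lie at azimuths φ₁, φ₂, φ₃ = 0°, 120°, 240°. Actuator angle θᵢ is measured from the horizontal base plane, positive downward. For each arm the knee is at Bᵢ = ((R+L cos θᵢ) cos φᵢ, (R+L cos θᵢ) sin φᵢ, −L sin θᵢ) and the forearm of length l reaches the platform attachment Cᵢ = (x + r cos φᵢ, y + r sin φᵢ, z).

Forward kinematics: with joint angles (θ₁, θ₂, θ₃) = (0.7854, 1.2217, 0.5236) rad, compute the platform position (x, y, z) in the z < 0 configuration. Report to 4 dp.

arm 1 at φ=0.0°: (R−r)+L cos θ1 = 0.2261;  centre 1 = (0.2261, 0.0000, -0.1061)
arm 2 at φ=120.0°: (R−r)+L cos θ2 = 0.1713;  centre 2 = (-0.0857, 0.1484, -0.1410)
centre 3 = (0.2499·cos240.0°, 0.2499·sin240.0°, -0.0750) = (-0.1250, -0.2164, -0.0750)
subtract pairs → two planes through P
[-0.6234 0.2967 -0.0698]·P = -0.0131;  [-0.7020 -0.4328 0.0621]·P = 0.0057
Cramer: x(z) = 0.0083-0.0246z;  y(z) = -0.0268+0.1835z
sphere 1 gives Az²+Bz+C=0 with A=1.0343, B=0.2130, C=-0.1431;  B²−4AC=0.6375;  roots -0.4890, 0.2830;  negative root z = -0.4890
x = 0.0204, y = -0.1165

(0.0204, -0.1165, -0.4890)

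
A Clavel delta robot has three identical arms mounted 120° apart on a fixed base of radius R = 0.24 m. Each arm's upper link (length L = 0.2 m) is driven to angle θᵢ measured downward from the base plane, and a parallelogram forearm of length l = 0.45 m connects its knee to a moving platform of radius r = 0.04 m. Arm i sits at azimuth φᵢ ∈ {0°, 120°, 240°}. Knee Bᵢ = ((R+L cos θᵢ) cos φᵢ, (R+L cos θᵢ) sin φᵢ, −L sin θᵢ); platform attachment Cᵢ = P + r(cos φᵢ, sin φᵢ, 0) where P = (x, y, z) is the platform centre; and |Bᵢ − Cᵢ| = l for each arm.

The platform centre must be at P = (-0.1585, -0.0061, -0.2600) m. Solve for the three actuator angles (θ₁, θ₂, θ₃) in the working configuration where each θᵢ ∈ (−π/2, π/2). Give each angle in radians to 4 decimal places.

θ₁ = 1.1345, θ₂ = -0.0877, θ₃ = -0.1746

arm 1 (φ=0.0°): x'=-0.1585, y'=-0.0061
  e−x'=0.3585;  (l²−L²−(e−x')²−y'²−z²)/2L = -0.0841
  √(A²+B²)=0.4429;  θ1 = -0.6275+1.7620 ≈ 1.1345
φ2=120.0° → target in arm frame (0.0740, 0.1403)
  e−x'=0.1260;  (l²−L²−(e−x')²−y'²−z²)/2L = 0.1483
  √(A²+B²)=0.2889;  θ2 = -1.1194+1.0317 ≈ -0.0877
arm 3 (φ=240.0°): x'=0.0845, y'=-0.1342
  A cos θ + B sin θ = C:  0.1155·cos θ + -0.2600·sin θ = 0.1589
  √(A²+B²)=0.2845;  θ3 = -1.1529+0.9782 ≈ -0.1746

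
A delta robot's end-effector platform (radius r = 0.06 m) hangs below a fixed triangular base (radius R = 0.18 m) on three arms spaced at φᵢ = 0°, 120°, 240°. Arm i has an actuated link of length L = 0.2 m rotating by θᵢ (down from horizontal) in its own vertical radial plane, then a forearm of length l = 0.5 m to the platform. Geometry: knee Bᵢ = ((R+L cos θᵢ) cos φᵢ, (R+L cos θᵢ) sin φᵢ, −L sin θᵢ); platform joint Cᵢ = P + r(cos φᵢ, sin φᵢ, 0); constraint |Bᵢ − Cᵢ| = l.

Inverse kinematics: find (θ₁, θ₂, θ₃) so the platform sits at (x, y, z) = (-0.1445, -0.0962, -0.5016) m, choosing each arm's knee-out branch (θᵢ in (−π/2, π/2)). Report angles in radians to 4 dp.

θ₁ = 1.0470, θ₂ = 0.6980, θ₃ = 0.1743

φ1=0.0° → target in arm frame (-0.1445, -0.0962)
  e−x'=0.2645;  (l²−L²−(e−x')²−y'²−z²)/2L = -0.3020
  θ1 = atan2(B,A) + arccos(C/0.5671) = 1.0470
rotate P by −φ2: (-0.0111, 0.1732, -0.5016)
  A=0.1311, B=-0.5016, C=(l²−L²−A²−y'²−z²)/(2L)=-0.2220
  γ=atan2(-0.5016,0.1311)=-1.3152;  ψ=arccos(-0.4282)=2.0133;  θ2=γ+ψ≈0.6980
rotate P by −φ3: (0.1556, -0.0770, -0.5016)
  A=-0.0356, B=-0.5016, C=(l²−L²−A²−y'²−z²)/(2L)=-0.1220
  θ3 = atan2(B,A) + arccos(C/0.5029) = 0.1743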